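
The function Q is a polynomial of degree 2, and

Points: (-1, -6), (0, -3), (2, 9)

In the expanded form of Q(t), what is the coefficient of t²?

1

Write Q(t) = at² + bt + c; the 3 given values yield a linear system in the 3 coefficients.
Solving, Q(t) = t² + 4t - 3.
The coefficient of t² is 1.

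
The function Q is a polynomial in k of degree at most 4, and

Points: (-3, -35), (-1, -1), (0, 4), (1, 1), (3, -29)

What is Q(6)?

-134

Write Q(k) = ak^4 + bk³ + ck² + dk + e; the 5 given values yield a linear system in the 5 coefficients.
Solving, the top 2 coefficients vanish, and Q(k) = -4k² + k + 4.
Then Q(6) = -134.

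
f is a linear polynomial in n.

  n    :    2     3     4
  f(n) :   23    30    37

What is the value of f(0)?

First differences: 7, 7.
Level-1 differences are constant, so f has degree 1.
Fitting a degree-1 polynomial gives f(n) = 7n + 9.
Then f(0) = 9.

9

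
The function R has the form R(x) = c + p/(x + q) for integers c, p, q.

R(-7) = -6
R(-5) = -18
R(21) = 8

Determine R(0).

(R(x) − c)(x + q) = p for each data point; the three points give a linear system in c and q, then p follows.
Solving: c = 6, q = 3, p = 48, so R(x) = 6 + 48/(x + 3).
Then R(0) = 6 + 48/3 = 22.

22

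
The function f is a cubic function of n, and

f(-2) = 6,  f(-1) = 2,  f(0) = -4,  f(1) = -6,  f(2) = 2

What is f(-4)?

-16

Write f(n) = an³ + bn² + cn + d; the 5 given values yield a linear system in the 4 coefficients.
Solving, f(n) = n³ + 2n² - 5n - 4.
Then f(-4) = -16.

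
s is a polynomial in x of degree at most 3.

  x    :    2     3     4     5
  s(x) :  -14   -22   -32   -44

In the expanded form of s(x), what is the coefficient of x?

Write s(x) = ax³ + bx² + cx + d; the 4 given values yield a linear system in the 4 coefficients.
Solving, the leading coefficient vanishes, and s(x) = -x² - 3x - 4.
The coefficient of x is -3.

-3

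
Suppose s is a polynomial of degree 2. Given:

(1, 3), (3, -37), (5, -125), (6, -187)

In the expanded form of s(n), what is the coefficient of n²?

Write s(n) = an² + bn + c; the 4 given values yield a linear system in the 3 coefficients.
Solving, s(n) = -6n² + 4n + 5.
The coefficient of n² is -6.

-6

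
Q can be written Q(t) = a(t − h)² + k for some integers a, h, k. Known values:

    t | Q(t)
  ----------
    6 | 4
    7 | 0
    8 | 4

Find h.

First differences -4, 4; second difference 8 = 2a, so a = 4.
Expanding, the t-coefficient is −2ah = -8h; matching it to the data gives h = 7, and then k = 0.
So Q(t) = 4(t − 7)² + 0.
Hence h = 7.

7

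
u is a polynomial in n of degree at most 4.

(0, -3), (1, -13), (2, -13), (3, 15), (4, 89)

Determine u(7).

First differences: -10, 0, 28, 74. Second differences: 10, 28, 46. Third differences: 18, 18.
Level-3 differences are constant, so u has degree 3.
Fitting a degree-3 polynomial gives u(n) = 3n³ - 4n² - 9n - 3.
Then u(7) = 767.

767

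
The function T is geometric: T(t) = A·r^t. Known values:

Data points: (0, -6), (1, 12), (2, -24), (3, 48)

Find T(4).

Consecutive ratio: 12/(-6) = -2, and -24/12 = -2, so r = -2.
Then A·(-2)^0 = -6 gives A = -6, and T(t) = -6·(-2)^t.
T(4) = -6·(-2)^4 = -96.

-96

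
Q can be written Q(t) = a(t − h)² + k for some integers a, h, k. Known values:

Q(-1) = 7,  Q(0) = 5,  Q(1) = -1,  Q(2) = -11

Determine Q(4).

-43

First differences -2, -6, -10; second difference -4 = 2a, so a = -2.
Expanding, the t-coefficient is −2ah = 4h; matching it to the data gives h = -1, and then k = 7.
So Q(t) = -2(t + 1)² + 7.
Q(4) = -2·5² + 7 = -43.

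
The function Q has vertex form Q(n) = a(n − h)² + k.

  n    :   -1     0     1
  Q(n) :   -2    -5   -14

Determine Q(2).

First differences -3, -9; second difference -6 = 2a, so a = -3.
Expanding, the n-coefficient is −2ah = 6h; matching it to the data gives h = -1, and then k = -2.
So Q(n) = -3(n + 1)² − 2.
Q(2) = -3·3² − 2 = -29.

-29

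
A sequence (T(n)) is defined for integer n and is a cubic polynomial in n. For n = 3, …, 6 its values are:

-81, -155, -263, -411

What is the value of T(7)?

-605

Write T(n) = an³ + bn² + cn + d; the 4 given values yield a linear system in the 4 coefficients.
Solving, T(n) = -n³ - 5n² - 2n - 3.
Then T(7) = -605.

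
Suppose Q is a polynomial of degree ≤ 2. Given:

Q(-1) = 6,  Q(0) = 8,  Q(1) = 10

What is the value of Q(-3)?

2

Write Q(n) = an² + bn + c; the 3 given values yield a linear system in the 3 coefficients.
Solving, the leading coefficient vanishes, and Q(n) = 2n + 8.
Then Q(-3) = 2.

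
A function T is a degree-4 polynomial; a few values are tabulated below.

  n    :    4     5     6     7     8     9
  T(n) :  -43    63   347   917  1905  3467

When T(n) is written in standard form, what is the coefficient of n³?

-4

First differences: 106, 284, 570, 988, 1562. Second differences: 178, 286, 418, 574. Third differences: 108, 132, 156. Fourth differences: 24, 24.
Level-4 differences are constant, so T has degree 4.
Fitting a degree-4 polynomial gives T(n) = n^4 - 4n³ - 2n² - n - 7.
The coefficient of n³ is -4.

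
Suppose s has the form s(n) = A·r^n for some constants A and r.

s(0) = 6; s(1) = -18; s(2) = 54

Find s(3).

-162

Consecutive ratio: -18/6 = -3, and 54/(-18) = -3, so r = -3.
Then A·(-3)^0 = 6 gives A = 6, and s(n) = 6·(-3)^n.
s(3) = 6·(-3)^3 = -162.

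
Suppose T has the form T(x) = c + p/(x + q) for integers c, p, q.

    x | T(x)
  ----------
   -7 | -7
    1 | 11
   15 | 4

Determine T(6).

(T(x) − c)(x + q) = p for each data point; the three points give a linear system in c and q, then p follows.
Solving: c = 2, q = 3, p = 36, so T(x) = 2 + 36/(x + 3).
Then T(6) = 2 + 36/9 = 6.

6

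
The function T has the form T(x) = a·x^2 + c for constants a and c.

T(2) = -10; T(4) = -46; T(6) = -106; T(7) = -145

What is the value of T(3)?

-25

From T(2) = -10 and T(4) = -46: 4a + c = -10 and 16a + c = -46.
Subtracting: 12a = -36, so a = -3; then c = -10 − (-3)·4 = 2.
So T(x) = -3x² + 2, and T(3) = -25.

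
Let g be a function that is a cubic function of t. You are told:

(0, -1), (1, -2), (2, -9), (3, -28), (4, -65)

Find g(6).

Write g(t) = at³ + bt² + ct + d; the 5 given values yield a linear system in the 4 coefficients.
Solving, g(t) = -t³ - 1.
Then g(6) = -217.

-217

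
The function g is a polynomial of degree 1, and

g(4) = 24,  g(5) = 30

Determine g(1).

Write g(t) = at + b; the 2 given values yield a linear system in the 2 coefficients.
Solving, g(t) = 6t.
Then g(1) = 6.

6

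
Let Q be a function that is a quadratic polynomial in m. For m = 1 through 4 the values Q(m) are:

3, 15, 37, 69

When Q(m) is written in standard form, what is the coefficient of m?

First differences: 12, 22, 32. Second differences: 10, 10.
Level-2 differences are constant, so Q has degree 2.
Fitting a degree-2 polynomial gives Q(m) = 5m² - 3m + 1.
The coefficient of m is -3.

-3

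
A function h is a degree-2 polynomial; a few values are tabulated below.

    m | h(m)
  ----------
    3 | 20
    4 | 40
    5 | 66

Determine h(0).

Write h(m) = am² + bm + c; the 3 given values yield a linear system in the 3 coefficients.
Solving, h(m) = 3m² - m - 4.
Then h(0) = -4.

-4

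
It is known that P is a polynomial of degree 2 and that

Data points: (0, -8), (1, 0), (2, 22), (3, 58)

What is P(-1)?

-2

Write P(m) = am² + bm + c; the 4 given values yield a linear system in the 3 coefficients.
Solving, P(m) = 7m² + m - 8.
Then P(-1) = -2.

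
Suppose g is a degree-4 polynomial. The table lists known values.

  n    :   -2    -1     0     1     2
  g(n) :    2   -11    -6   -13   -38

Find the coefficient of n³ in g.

Write g(n) = an^4 + bn³ + cn² + dn + e; the 5 given values yield a linear system in the 5 coefficients.
Solving, g(n) = n^4 - 3n³ - 7n² + 2n - 6.
The coefficient of n³ is -3.

-3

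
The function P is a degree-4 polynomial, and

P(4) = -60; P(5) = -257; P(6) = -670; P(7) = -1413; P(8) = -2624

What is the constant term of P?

Write P(n) = an^4 + bn³ + cn² + dn + e; the 5 given values yield a linear system in the 5 coefficients.
Solving, P(n) = -n^4 + 3n³ - 2n² + 7n + 8.
The constant term is P(0) = 8.

8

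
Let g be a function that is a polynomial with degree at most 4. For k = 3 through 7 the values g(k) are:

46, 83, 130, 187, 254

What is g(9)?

First differences: 37, 47, 57, 67. Second differences: 10, 10, 10.
Level-2 differences are constant, so g has degree 2.
Fitting a degree-2 polynomial gives g(k) = 5k² + 2k - 5.
Then g(9) = 418.

418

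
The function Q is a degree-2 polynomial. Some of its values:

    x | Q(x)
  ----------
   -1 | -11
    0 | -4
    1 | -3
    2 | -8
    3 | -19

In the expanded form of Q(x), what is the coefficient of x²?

First differences: 7, 1, -5, -11. Second differences: -6, -6, -6.
Level-2 differences are constant, so Q has degree 2.
Fitting a degree-2 polynomial gives Q(x) = -3x² + 4x - 4.
The coefficient of x² is -3.

-3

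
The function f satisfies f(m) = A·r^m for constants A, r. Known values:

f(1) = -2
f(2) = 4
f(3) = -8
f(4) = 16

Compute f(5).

-32

Consecutive ratio: 4/(-2) = -2, and -8/4 = -2, so r = -2.
Then A·(-2)^1 = -2 gives A = 1, and f(m) = 1·(-2)^m.
f(5) = 1·(-2)^5 = -32.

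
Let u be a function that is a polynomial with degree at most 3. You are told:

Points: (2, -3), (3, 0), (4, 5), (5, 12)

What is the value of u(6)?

First differences: 3, 5, 7. Second differences: 2, 2.
Level-2 differences are constant, so u has degree 2.
Extending the table by one column gives the next first difference 9, so u(6) = 12 + 9 = 21.

21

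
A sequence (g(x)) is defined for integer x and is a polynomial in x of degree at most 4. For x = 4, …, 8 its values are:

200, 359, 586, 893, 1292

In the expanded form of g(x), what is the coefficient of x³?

First differences: 159, 227, 307, 399. Second differences: 68, 80, 92. Third differences: 12, 12.
Level-3 differences are constant, so g has degree 3.
Fitting a degree-3 polynomial gives g(x) = 2x³ + 4x² + x + 4.
The coefficient of x³ is 2.

2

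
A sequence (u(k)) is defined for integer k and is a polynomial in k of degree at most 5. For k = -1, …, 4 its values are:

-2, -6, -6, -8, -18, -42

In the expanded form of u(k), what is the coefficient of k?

First differences: -4, 0, -2, -10, -24. Second differences: 4, -2, -8, -14. Third differences: -6, -6, -6.
Level-3 differences are constant, so u has degree 3.
Fitting a degree-3 polynomial gives u(k) = -k³ + 2k² - k - 6.
The coefficient of k is -1.

-1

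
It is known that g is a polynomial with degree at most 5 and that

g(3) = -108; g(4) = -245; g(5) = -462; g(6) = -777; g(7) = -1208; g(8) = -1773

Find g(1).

-2

Write g(x) = ax^5 + bx^4 + cx³ + dx² + ex + p; the 6 given values yield a linear system in the 6 coefficients.
Solving, the top 2 coefficients vanish, and g(x) = -3x³ - 4x² + 2x + 3.
Then g(1) = -2.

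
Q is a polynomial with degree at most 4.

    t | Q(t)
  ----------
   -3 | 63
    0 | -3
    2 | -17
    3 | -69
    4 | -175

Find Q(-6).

615

Write Q(t) = at^4 + bt³ + ct² + dt + e; the 5 given values yield a linear system in the 5 coefficients.
Solving, the leading coefficient vanishes, and Q(t) = -3t³ + 5t - 3.
Then Q(-6) = 615.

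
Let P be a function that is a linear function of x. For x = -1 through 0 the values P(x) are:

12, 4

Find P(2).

-12

Write P(x) = ax + b; the 2 given values yield a linear system in the 2 coefficients.
Solving, P(x) = -8x + 4.
Then P(2) = -12.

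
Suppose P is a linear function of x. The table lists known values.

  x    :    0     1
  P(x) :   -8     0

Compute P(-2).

Write P(x) = ax + b; the 2 given values yield a linear system in the 2 coefficients.
Solving, P(x) = 8x - 8.
Then P(-2) = -24.

-24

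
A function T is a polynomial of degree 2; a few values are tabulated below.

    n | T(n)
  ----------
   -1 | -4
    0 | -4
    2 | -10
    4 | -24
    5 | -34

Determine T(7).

Write T(n) = an² + bn + c; the 5 given values yield a linear system in the 3 coefficients.
Solving, T(n) = -n² - n - 4.
Then T(7) = -60.

-60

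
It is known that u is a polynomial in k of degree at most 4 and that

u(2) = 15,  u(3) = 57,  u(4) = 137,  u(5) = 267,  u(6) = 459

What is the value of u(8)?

Write u(k) = ak^4 + bk³ + ck² + dk + e; the 5 given values yield a linear system in the 5 coefficients.
Solving, the leading coefficient vanishes, and u(k) = 2k³ + k² - k - 3.
Then u(8) = 1077.

1077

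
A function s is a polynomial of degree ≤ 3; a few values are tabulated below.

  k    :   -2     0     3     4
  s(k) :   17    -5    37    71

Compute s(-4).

Write s(k) = ak³ + bk² + ck + d; the 4 given values yield a linear system in the 4 coefficients.
Solving, the leading coefficient vanishes, and s(k) = 5k² - k - 5.
Then s(-4) = 79.

79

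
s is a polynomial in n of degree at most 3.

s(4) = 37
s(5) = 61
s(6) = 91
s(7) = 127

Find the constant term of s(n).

First differences: 24, 30, 36. Second differences: 6, 6.
Level-2 differences are constant, so s has degree 2.
Fitting a degree-2 polynomial gives s(n) = 3n² - 3n + 1.
The constant term is s(0) = 1.

1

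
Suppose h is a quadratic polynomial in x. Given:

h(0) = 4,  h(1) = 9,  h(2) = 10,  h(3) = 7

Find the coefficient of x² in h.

First differences: 5, 1, -3. Second differences: -4, -4.
Level-2 differences are constant, so h has degree 2.
Fitting a degree-2 polynomial gives h(x) = -2x² + 7x + 4.
The coefficient of x² is -2.

-2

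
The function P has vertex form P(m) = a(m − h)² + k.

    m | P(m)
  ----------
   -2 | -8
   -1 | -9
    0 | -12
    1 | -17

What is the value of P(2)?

-24

First differences -1, -3, -5; second difference -2 = 2a, so a = -1.
Expanding, the m-coefficient is −2ah = 2h; matching it to the data gives h = -2, and then k = -8.
So P(m) = -1(m + 2)² − 8.
P(2) = -1·4² − 8 = -24.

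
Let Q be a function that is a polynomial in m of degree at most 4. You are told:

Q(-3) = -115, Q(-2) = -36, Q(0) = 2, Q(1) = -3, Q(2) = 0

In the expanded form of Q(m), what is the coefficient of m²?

-5

Write Q(m) = am^4 + bm³ + cm² + dm + e; the 5 given values yield a linear system in the 5 coefficients.
Solving, the leading coefficient vanishes, and Q(m) = 3m³ - 5m² - 3m + 2.
The coefficient of m² is -5.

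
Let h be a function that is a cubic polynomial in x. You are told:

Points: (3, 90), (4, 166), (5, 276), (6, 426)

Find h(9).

1176

Write h(x) = ax³ + bx² + cx + d; the 4 given values yield a linear system in the 4 coefficients.
Solving, h(x) = x³ + 5x² + 4x + 6.
Then h(9) = 1176.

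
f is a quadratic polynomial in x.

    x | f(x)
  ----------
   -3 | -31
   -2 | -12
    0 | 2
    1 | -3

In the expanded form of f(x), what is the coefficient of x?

-1

Write f(x) = ax² + bx + c; the 4 given values yield a linear system in the 3 coefficients.
Solving, f(x) = -4x² - x + 2.
The coefficient of x is -1.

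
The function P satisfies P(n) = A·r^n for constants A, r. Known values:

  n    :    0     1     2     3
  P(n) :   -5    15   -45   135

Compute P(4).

-405

Consecutive ratio: 15/(-5) = -3, and -45/15 = -3, so r = -3.
Then A·(-3)^0 = -5 gives A = -5, and P(n) = -5·(-3)^n.
P(4) = -5·(-3)^4 = -405.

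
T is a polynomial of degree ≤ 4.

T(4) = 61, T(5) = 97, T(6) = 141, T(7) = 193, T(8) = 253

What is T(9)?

321

First differences: 36, 44, 52, 60. Second differences: 8, 8, 8.
Level-2 differences are constant, so T has degree 2.
Extending the table by one column gives the next first difference 68, so T(9) = 253 + 68 = 321.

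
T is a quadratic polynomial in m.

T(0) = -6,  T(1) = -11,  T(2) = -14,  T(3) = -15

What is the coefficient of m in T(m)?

-6

Write T(m) = am² + bm + c; the 4 given values yield a linear system in the 3 coefficients.
Solving, T(m) = m² - 6m - 6.
The coefficient of m is -6.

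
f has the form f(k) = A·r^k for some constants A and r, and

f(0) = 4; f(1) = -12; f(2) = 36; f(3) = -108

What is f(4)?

324

Consecutive ratio: -12/4 = -3, and 36/(-12) = -3, so r = -3.
Then A·(-3)^0 = 4 gives A = 4, and f(k) = 4·(-3)^k.
f(4) = 4·(-3)^4 = 324.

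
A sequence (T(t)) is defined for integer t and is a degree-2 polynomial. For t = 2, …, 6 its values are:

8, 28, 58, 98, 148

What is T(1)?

-2

First differences: 20, 30, 40, 50. Second differences: 10, 10, 10.
Level-2 differences are constant, so T has degree 2.
Fitting a degree-2 polynomial gives T(t) = 5t² - 5t - 2.
Then T(1) = -2.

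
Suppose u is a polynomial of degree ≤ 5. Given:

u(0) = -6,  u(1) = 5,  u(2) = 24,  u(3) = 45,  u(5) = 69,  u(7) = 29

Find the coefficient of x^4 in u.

Write u(x) = ax^5 + bx^4 + cx³ + dx² + ex + p; the 6 given values yield a linear system in the 6 coefficients.
Solving, the top 2 coefficients vanish, and u(x) = -x³ + 7x² + 5x - 6.
The coefficient of x^4 is 0.

0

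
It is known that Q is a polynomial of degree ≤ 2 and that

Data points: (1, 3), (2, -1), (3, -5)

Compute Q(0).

Write Q(k) = ak² + bk + c; the 3 given values yield a linear system in the 3 coefficients.
Solving, the leading coefficient vanishes, and Q(k) = -4k + 7.
Then Q(0) = 7.

7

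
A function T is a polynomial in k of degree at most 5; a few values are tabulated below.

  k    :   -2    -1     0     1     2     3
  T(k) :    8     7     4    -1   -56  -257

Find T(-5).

First differences: -1, -3, -5, -55, -201. Second differences: -2, -2, -50, -146. Third differences: 0, -48, -96. Fourth differences: -48, -48.
Level-4 differences are constant, so T has degree 4.
Fitting a degree-4 polynomial gives T(k) = -2k^4 - 4k³ + k² + 4.
Then T(-5) = -721.

-721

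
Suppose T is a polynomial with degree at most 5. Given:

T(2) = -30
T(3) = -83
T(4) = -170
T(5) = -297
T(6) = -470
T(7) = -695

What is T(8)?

-978

Write T(k) = ak^5 + bk^4 + ck³ + dk² + ek + p; the 6 given values yield a linear system in the 6 coefficients.
Solving, the top 2 coefficients vanish, and T(k) = -k³ - 8k² + 6k - 2.
Then T(8) = -978.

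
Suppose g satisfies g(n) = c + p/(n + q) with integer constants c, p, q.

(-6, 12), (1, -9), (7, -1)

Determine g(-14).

6

(g(n) − c)(n + q) = p for each data point; the three points give a linear system in c and q, then p follows.
Solving: c = 3, q = 2, p = -36, so g(n) = 3 − 36/(n + 2).
Then g(-14) = 3 − 36/(-12) = 6.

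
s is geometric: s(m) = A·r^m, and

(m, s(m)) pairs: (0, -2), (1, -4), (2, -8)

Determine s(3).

Consecutive ratio: -4/(-2) = 2, and -8/(-4) = 2, so r = 2.
Then A·2^0 = -2 gives A = -2, and s(m) = -2·2^m.
s(3) = -2·2^3 = -16.

-16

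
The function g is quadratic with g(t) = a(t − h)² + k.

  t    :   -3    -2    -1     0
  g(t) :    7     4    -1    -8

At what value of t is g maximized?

-4

First differences -3, -5, -7; second difference -2 = 2a, so a = -1.
Expanding, the t-coefficient is −2ah = 2h; matching it to the data gives h = -4, and then k = 8.
So g(t) = -1(t + 4)² + 8.
Hence h = -4.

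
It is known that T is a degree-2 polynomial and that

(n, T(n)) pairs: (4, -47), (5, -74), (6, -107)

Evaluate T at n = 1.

Write T(n) = an² + bn + c; the 3 given values yield a linear system in the 3 coefficients.
Solving, T(n) = -3n² + 1.
Then T(1) = -2.

-2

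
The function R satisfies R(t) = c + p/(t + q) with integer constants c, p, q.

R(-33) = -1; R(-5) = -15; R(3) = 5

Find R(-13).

(R(t) − c)(t + q) = p for each data point; the three points give a linear system in c and q, then p follows.
Solving: c = 0, q = 3, p = 30, so R(t) = 30/(t + 3).
Then R(-13) = 0 + 30/(-10) = -3.

-3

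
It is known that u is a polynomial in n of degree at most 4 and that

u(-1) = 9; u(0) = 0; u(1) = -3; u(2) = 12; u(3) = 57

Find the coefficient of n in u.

-8

First differences: -9, -3, 15, 45. Second differences: 6, 18, 30. Third differences: 12, 12.
Level-3 differences are constant, so u has degree 3.
Fitting a degree-3 polynomial gives u(n) = 2n³ + 3n² - 8n.
The coefficient of n is -8.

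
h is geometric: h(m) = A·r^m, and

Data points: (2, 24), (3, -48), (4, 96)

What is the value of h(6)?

384

Consecutive ratio: -48/24 = -2, and 96/(-48) = -2, so r = -2.
Then A·(-2)^2 = 24 gives A = 6, and h(m) = 6·(-2)^m.
h(6) = 6·(-2)^6 = 384.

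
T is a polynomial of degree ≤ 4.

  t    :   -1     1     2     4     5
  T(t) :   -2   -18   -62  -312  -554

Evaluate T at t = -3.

38

Write T(t) = at^4 + bt³ + ct² + dt + e; the 5 given values yield a linear system in the 5 coefficients.
Solving, the leading coefficient vanishes, and T(t) = -3t³ - 6t² - 5t - 4.
Then T(-3) = 38.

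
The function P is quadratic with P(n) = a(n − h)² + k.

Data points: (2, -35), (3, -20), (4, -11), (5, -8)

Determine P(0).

-83

First differences 15, 9, 3; second difference -6 = 2a, so a = -3.
Expanding, the n-coefficient is −2ah = 6h; matching it to the data gives h = 5, and then k = -8.
So P(n) = -3(n − 5)² − 8.
P(0) = -3·(-5)² − 8 = -83.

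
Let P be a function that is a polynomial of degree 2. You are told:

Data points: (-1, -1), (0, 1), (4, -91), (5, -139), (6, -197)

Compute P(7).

-265

Write P(t) = at² + bt + c; the 5 given values yield a linear system in the 3 coefficients.
Solving, P(t) = -5t² - 3t + 1.
Then P(7) = -265.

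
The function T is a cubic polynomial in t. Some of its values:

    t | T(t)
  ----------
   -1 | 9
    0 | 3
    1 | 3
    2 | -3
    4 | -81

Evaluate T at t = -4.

Write T(t) = at³ + bt² + ct + d; the 5 given values yield a linear system in the 4 coefficients.
Solving, T(t) = -2t³ + 3t² - t + 3.
Then T(-4) = 183.

183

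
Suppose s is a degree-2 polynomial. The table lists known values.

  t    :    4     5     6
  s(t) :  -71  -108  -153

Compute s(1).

Write s(t) = at² + bt + c; the 3 given values yield a linear system in the 3 coefficients.
Solving, s(t) = -4t² - t - 3.
Then s(1) = -8.

-8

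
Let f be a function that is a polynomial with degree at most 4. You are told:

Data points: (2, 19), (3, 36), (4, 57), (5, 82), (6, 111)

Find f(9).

222

First differences: 17, 21, 25, 29. Second differences: 4, 4, 4.
Level-2 differences are constant, so f has degree 2.
Fitting a degree-2 polynomial gives f(k) = 2k² + 7k - 3.
Then f(9) = 222.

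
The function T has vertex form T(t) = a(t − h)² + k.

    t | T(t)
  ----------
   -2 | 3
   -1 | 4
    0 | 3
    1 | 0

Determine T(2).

First differences 1, -1, -3; second difference -2 = 2a, so a = -1.
Expanding, the t-coefficient is −2ah = 2h; matching it to the data gives h = -1, and then k = 4.
So T(t) = -1(t + 1)² + 4.
T(2) = -1·3² + 4 = -5.

-5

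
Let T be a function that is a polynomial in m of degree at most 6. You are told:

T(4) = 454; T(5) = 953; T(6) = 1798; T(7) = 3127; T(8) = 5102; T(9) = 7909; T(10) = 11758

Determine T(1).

13

First differences: 499, 845, 1329, 1975, 2807, 3849. Second differences: 346, 484, 646, 832, 1042. Third differences: 138, 162, 186, 210. Fourth differences: 24, 24, 24.
Level-4 differences are constant, so T has degree 4.
Fitting a degree-4 polynomial gives T(m) = m^4 + m³ + 7m² + 6m - 2.
Then T(1) = 13.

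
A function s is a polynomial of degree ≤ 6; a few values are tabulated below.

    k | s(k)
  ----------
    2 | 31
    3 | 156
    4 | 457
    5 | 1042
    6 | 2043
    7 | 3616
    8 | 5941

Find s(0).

Write s(k) = ak^6 + bk^5 + ck^4 + dk³ + ek² + pk + q; the 7 given values yield a linear system in the 7 coefficients.
Solving, the top 2 coefficients vanish, and s(k) = k^4 + 4k³ - 3k² - k - 3.
Then s(0) = -3.

-3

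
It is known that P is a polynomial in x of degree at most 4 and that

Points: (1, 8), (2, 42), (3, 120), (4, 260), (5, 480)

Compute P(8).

First differences: 34, 78, 140, 220. Second differences: 44, 62, 80. Third differences: 18, 18.
Level-3 differences are constant, so P has degree 3.
Fitting a degree-3 polynomial gives P(x) = 3x³ + 4x² + x.
Then P(8) = 1800.

1800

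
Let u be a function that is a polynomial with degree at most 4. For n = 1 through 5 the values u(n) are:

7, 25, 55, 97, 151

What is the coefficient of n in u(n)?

0

First differences: 18, 30, 42, 54. Second differences: 12, 12, 12.
Level-2 differences are constant, so u has degree 2.
Fitting a degree-2 polynomial gives u(n) = 6n² + 1.
The coefficient of n is 0.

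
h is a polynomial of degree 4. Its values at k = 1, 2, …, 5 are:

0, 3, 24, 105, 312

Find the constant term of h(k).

-3

Write h(k) = ak^4 + bk³ + ck² + dk + e; the 5 given values yield a linear system in the 5 coefficients.
Solving, h(k) = k^4 - 3k³ + 2k² + 3k - 3.
The constant term is h(0) = -3.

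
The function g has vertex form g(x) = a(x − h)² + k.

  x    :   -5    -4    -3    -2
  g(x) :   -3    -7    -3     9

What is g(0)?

First differences -4, 4, 12; second difference 8 = 2a, so a = 4.
Expanding, the x-coefficient is −2ah = -8h; matching it to the data gives h = -4, and then k = -7.
So g(x) = 4(x + 4)² − 7.
g(0) = 4·4² − 7 = 57.

57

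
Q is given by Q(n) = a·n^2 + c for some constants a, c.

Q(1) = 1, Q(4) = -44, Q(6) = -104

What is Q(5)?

-71

From Q(1) = 1 and Q(4) = -44: 1a + c = 1 and 16a + c = -44.
Subtracting: 15a = -45, so a = -3; then c = 1 − (-3)·1 = 4.
So Q(n) = -3n² + 4, and Q(5) = -71.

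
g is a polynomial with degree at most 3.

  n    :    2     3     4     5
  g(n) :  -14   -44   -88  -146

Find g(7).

-304

Write g(n) = an³ + bn² + cn + d; the 4 given values yield a linear system in the 4 coefficients.
Solving, the leading coefficient vanishes, and g(n) = -7n² + 5n + 4.
Then g(7) = -304.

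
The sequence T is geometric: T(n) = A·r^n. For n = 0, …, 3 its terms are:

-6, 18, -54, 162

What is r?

Consecutive ratio: 18/(-6) = -3, and -54/18 = -3, so r = -3.
Then A·(-3)^0 = -6 gives A = -6, and T(n) = -6·(-3)^n.

-3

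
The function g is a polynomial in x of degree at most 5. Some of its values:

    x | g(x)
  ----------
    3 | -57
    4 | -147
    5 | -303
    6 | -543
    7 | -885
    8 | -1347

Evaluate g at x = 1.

First differences: -90, -156, -240, -342, -462. Second differences: -66, -84, -102, -120. Third differences: -18, -18, -18.
Level-3 differences are constant, so g has degree 3.
Fitting a degree-3 polynomial gives g(x) = -3x³ + 3x² - 3.
Then g(1) = -3.

-3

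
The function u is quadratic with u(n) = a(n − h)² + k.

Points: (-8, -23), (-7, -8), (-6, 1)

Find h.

-5

First differences 15, 9; second difference -6 = 2a, so a = -3.
Expanding, the n-coefficient is −2ah = 6h; matching it to the data gives h = -5, and then k = 4.
So u(n) = -3(n + 5)² + 4.
Hence h = -5.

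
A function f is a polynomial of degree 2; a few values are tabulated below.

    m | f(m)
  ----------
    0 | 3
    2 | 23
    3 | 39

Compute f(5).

Write f(m) = am² + bm + c; the 3 given values yield a linear system in the 3 coefficients.
Solving, f(m) = 2m² + 6m + 3.
Then f(5) = 83.

83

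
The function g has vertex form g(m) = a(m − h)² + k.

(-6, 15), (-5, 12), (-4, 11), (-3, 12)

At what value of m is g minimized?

-4

First differences -3, -1, 1; second difference 2 = 2a, so a = 1.
Expanding, the m-coefficient is −2ah = -2h; matching it to the data gives h = -4, and then k = 11.
So g(m) = 1(m + 4)² + 11.
Hence h = -4.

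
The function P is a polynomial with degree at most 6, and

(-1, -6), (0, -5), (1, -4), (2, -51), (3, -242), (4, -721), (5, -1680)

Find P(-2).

First differences: 1, 1, -47, -191, -479, -959. Second differences: 0, -48, -144, -288, -480. Third differences: -48, -96, -144, -192. Fourth differences: -48, -48, -48.
Level-4 differences are constant, so P has degree 4.
Fitting a degree-4 polynomial gives P(x) = -2x^4 - 4x³ + 2x² + 5x - 5.
Then P(-2) = -7.

-7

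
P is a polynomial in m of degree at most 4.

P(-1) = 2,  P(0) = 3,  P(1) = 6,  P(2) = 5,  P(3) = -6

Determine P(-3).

30

First differences: 1, 3, -1, -11. Second differences: 2, -4, -10. Third differences: -6, -6.
Level-3 differences are constant, so P has degree 3.
Fitting a degree-3 polynomial gives P(m) = -m³ + m² + 3m + 3.
Then P(-3) = 30.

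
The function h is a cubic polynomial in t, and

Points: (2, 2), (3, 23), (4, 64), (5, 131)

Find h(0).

Write h(t) = at³ + bt² + ct + d; the 4 given values yield a linear system in the 4 coefficients.
Solving, h(t) = t³ + t² - 3t - 4.
Then h(0) = -4.

-4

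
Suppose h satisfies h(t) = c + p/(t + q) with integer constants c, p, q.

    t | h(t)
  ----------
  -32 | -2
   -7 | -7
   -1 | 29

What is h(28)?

(h(t) − c)(t + q) = p for each data point; the three points give a linear system in c and q, then p follows.
Solving: c = -1, q = 2, p = 30, so h(t) = -1 + 30/(t + 2).
Then h(28) = -1 + 30/30 = 0.

0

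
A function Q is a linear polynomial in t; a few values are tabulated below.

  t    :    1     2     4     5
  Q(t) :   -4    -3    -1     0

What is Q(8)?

Write Q(t) = at + b; the 4 given values yield a linear system in the 2 coefficients.
Solving, Q(t) = t - 5.
Then Q(8) = 3.

3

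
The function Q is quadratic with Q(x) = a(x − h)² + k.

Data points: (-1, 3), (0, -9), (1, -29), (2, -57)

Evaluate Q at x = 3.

First differences -12, -20, -28; second difference -8 = 2a, so a = -4.
Expanding, the x-coefficient is −2ah = 8h; matching it to the data gives h = -2, and then k = 7.
So Q(x) = -4(x + 2)² + 7.
Q(3) = -4·5² + 7 = -93.

-93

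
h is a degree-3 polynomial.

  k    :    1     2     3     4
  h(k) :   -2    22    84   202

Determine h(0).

-6

Write h(k) = ak³ + bk² + ck + d; the 4 given values yield a linear system in the 4 coefficients.
Solving, h(k) = 3k³ + k² - 6.
Then h(0) = -6.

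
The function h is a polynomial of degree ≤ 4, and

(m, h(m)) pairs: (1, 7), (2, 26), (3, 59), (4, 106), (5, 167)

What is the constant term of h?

First differences: 19, 33, 47, 61. Second differences: 14, 14, 14.
Level-2 differences are constant, so h has degree 2.
Fitting a degree-2 polynomial gives h(m) = 7m² - 2m + 2.
The constant term is h(0) = 2.

2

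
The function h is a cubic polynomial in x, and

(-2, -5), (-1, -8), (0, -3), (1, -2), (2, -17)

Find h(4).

First differences: -3, 5, 1, -15. Second differences: 8, -4, -16. Third differences: -12, -12.
Level-3 differences are constant, so h has degree 3.
Fitting a degree-3 polynomial gives h(x) = -2x³ - 2x² + 5x - 3.
Then h(4) = -143.

-143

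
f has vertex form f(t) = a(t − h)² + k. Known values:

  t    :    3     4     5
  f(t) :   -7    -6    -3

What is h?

3

First differences 1, 3; second difference 2 = 2a, so a = 1.
Expanding, the t-coefficient is −2ah = -2h; matching it to the data gives h = 3, and then k = -7.
So f(t) = 1(t − 3)² − 7.
Hence h = 3.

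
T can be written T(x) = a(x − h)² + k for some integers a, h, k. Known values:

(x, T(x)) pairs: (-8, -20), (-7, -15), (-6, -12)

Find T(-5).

-11

First differences 5, 3; second difference -2 = 2a, so a = -1.
Expanding, the x-coefficient is −2ah = 2h; matching it to the data gives h = -5, and then k = -11.
So T(x) = -1(x + 5)² − 11.
T(-5) = -1·0² − 11 = -11.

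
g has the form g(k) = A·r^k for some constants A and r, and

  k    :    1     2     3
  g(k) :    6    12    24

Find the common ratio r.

2

Consecutive ratio: 12/6 = 2, and 24/12 = 2, so r = 2.
Then A·2^1 = 6 gives A = 3, and g(k) = 3·2^k.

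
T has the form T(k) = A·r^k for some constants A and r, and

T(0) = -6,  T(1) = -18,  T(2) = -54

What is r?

Consecutive ratio: -18/(-6) = 3, and -54/(-18) = 3, so r = 3.
Then A·3^0 = -6 gives A = -6, and T(k) = -6·3^k.

3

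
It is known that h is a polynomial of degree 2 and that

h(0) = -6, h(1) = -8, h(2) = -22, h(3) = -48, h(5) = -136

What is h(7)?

-272

Write h(k) = ak² + bk + c; the 5 given values yield a linear system in the 3 coefficients.
Solving, h(k) = -6k² + 4k - 6.
Then h(7) = -272.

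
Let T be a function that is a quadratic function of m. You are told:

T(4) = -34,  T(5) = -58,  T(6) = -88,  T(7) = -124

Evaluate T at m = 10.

First differences: -24, -30, -36. Second differences: -6, -6.
Level-2 differences are constant, so T has degree 2.
Fitting a degree-2 polynomial gives T(m) = -3m² + 3m + 2.
Then T(10) = -268.

-268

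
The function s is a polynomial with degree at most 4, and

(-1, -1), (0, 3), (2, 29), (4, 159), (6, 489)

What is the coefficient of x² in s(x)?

Write s(x) = ax^4 + bx³ + cx² + dx + e; the 5 given values yield a linear system in the 5 coefficients.
Solving, the leading coefficient vanishes, and s(x) = 2x³ + x² + 3x + 3.
The coefficient of x² is 1.

1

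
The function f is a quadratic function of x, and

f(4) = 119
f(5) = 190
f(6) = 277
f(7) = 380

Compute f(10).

First differences: 71, 87, 103. Second differences: 16, 16.
Level-2 differences are constant, so f has degree 2.
Fitting a degree-2 polynomial gives f(x) = 8x² - x - 5.
Then f(10) = 785.

785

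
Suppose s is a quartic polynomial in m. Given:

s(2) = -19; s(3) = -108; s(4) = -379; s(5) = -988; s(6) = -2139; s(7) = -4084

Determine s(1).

-4

First differences: -89, -271, -609, -1151, -1945. Second differences: -182, -338, -542, -794. Third differences: -156, -204, -252. Fourth differences: -48, -48.
Level-4 differences are constant, so s has degree 4.
Fitting a degree-4 polynomial gives s(m) = -2m^4 + 2m³ + m² - 2m - 3.
Then s(1) = -4.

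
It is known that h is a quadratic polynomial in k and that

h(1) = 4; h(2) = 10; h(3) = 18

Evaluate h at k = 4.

Write h(k) = ak² + bk + c; the 3 given values yield a linear system in the 3 coefficients.
Solving, h(k) = k² + 3k.
Then h(4) = 28.

28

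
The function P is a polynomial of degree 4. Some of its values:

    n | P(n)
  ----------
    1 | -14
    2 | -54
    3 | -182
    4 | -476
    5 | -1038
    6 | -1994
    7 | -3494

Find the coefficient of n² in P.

Write P(n) = an^4 + bn³ + cn² + dn + e; the 7 given values yield a linear system in the 5 coefficients.
Solving, P(n) = -n^4 - 3n³ - n² - n - 8.
The coefficient of n² is -1.

-1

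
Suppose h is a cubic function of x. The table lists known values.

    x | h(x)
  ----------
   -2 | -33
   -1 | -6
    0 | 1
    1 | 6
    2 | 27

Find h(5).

Write h(x) = ax³ + bx² + cx + d; the 5 given values yield a linear system in the 4 coefficients.
Solving, h(x) = 3x³ - x² + 3x + 1.
Then h(5) = 366.

366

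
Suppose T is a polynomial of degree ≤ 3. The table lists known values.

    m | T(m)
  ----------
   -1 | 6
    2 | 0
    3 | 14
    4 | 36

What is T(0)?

-4

Write T(m) = am³ + bm² + cm + d; the 4 given values yield a linear system in the 4 coefficients.
Solving, the leading coefficient vanishes, and T(m) = 4m² - 6m - 4.
The constant term is T(0) = -4.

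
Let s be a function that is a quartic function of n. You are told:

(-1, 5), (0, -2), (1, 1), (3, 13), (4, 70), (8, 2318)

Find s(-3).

Write s(n) = an^4 + bn³ + cn² + dn + e; the 6 given values yield a linear system in the 5 coefficients.
Solving, s(n) = n^4 - 4n³ + 4n² + 2n - 2.
Then s(-3) = 217.

217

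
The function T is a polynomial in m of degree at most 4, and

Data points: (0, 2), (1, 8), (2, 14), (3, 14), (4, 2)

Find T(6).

-82

First differences: 6, 6, 0, -12. Second differences: 0, -6, -12. Third differences: -6, -6.
Level-3 differences are constant, so T has degree 3.
Fitting a degree-3 polynomial gives T(m) = -m³ + 3m² + 4m + 2.
Then T(6) = -82.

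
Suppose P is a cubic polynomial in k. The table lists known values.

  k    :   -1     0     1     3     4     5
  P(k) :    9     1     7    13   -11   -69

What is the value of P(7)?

-335

Write P(k) = ak³ + bk² + ck + d; the 6 given values yield a linear system in the 4 coefficients.
Solving, P(k) = -2k³ + 7k² + k + 1.
Then P(7) = -335.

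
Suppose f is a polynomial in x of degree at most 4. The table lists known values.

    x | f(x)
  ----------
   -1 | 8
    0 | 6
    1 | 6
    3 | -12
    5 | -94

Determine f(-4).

Write f(x) = ax^4 + bx³ + cx² + dx + e; the 5 given values yield a linear system in the 5 coefficients.
Solving, the leading coefficient vanishes, and f(x) = -x³ + x² + 6.
Then f(-4) = 86.

86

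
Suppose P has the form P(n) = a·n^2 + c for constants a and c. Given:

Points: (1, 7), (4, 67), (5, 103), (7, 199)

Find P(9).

327

From P(1) = 7 and P(4) = 67: 1a + c = 7 and 16a + c = 67.
Subtracting: 15a = 60, so a = 4; then c = 7 − 4·1 = 3.
So P(n) = 4n² + 3, and P(9) = 327.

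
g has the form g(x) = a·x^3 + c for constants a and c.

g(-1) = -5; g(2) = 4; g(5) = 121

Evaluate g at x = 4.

60

From g(-1) = -5 and g(2) = 4: -1a + c = -5 and 8a + c = 4.
Subtracting: 9a = 9, so a = 1; then c = -5 − 1·(-1) = -4.
So g(x) = 1x³ − 4, and g(4) = 60.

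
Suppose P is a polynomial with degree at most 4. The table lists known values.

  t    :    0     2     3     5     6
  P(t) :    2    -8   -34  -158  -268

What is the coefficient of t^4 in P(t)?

Write P(t) = at^4 + bt³ + ct² + dt + e; the 5 given values yield a linear system in the 5 coefficients.
Solving, the leading coefficient vanishes, and P(t) = -t³ - 2t² + 3t + 2.
The coefficient of t^4 is 0.

0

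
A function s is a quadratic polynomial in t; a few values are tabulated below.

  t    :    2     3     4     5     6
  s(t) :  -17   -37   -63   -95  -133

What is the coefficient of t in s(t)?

Write s(t) = at² + bt + c; the 5 given values yield a linear system in the 3 coefficients.
Solving, s(t) = -3t² - 5t + 5.
The coefficient of t is -5.

-5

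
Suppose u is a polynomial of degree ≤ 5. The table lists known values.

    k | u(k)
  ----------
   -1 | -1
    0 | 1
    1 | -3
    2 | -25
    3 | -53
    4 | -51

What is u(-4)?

First differences: 2, -4, -22, -28, 2. Second differences: -6, -18, -6, 30. Third differences: -12, 12, 36. Fourth differences: 24, 24.
Level-4 differences are constant, so u has degree 4.
Fitting a degree-4 polynomial gives u(k) = k^4 - 4k³ - 4k² + 3k + 1.
Then u(-4) = 437.

437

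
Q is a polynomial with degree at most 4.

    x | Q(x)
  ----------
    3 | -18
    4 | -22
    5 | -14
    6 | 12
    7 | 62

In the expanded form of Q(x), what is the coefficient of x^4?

Write Q(x) = ax^4 + bx³ + cx² + dx + e; the 5 given values yield a linear system in the 5 coefficients.
Solving, the leading coefficient vanishes, and Q(x) = x³ - 6x² + x + 6.
The coefficient of x^4 is 0.

0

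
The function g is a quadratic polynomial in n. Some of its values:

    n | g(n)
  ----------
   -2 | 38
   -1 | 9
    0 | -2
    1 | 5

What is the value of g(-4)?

Write g(n) = an² + bn + c; the 4 given values yield a linear system in the 3 coefficients.
Solving, g(n) = 9n² - 2n - 2.
Then g(-4) = 150.

150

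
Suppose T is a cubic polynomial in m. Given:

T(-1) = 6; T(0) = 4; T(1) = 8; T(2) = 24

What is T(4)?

116

Write T(m) = am³ + bm² + cm + d; the 4 given values yield a linear system in the 4 coefficients.
Solving, T(m) = m³ + 3m² + 4.
Then T(4) = 116.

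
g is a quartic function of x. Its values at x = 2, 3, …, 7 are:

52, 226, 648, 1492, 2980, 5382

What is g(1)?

0

First differences: 174, 422, 844, 1488, 2402. Second differences: 248, 422, 644, 914. Third differences: 174, 222, 270. Fourth differences: 48, 48.
Level-4 differences are constant, so g has degree 4.
Fitting a degree-4 polynomial gives g(x) = 2x^4 + x³ + 5x² - 8.
Then g(1) = 0.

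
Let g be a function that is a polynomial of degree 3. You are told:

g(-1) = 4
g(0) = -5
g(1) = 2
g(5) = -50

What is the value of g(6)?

Write g(k) = ak³ + bk² + ck + d; the 4 given values yield a linear system in the 4 coefficients.
Solving, g(k) = -2k³ + 8k² + k - 5.
Then g(6) = -143.

-143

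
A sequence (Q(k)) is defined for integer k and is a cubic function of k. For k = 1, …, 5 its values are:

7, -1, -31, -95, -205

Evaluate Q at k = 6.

-373

First differences: -8, -30, -64, -110. Second differences: -22, -34, -46. Third differences: -12, -12.
Level-3 differences are constant, so Q has degree 3.
Fitting a degree-3 polynomial gives Q(k) = -2k³ + k² + 3k + 5.
Then Q(6) = -373.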